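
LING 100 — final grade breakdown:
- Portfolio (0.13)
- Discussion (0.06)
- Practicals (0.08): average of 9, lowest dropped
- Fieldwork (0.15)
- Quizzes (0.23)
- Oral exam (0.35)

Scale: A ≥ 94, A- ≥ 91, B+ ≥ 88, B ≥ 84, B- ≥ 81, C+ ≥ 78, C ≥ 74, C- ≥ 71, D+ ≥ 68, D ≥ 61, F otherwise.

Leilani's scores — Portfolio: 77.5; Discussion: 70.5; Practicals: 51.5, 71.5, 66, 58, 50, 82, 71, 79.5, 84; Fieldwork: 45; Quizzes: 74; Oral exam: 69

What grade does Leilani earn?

D

Practicals: drop 50 → average of remaining 8 = 563.5/8 = 70.4375
Weighted total:
  Portfolio 77.5 × 0.13 = 10.075
  Discussion 70.5 × 0.06 = 4.23
  Practicals 70.4375 × 0.08 = 5.635
  Fieldwork 45 × 0.15 = 6.75
  Quizzes 74 × 0.23 = 17.02
  Oral exam 69 × 0.35 = 24.15
Sum = 67.86
67.86 is ≥ 61 and < 68 → D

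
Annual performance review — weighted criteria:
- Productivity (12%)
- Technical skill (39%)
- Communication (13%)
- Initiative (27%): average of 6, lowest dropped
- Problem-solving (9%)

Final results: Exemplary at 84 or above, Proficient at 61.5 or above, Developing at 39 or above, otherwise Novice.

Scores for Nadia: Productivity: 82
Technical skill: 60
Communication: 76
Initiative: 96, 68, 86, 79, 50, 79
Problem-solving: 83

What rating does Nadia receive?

Proficient

Initiative: drop 50 → average of remaining 5 = 408/5 = 81.6
Weighted total:
  Productivity 82 × 0.12 = 9.84
  Technical skill 60 × 0.39 = 23.4
  Communication 76 × 0.13 = 9.88
  Initiative 81.6 × 0.27 = 22.032
  Problem-solving 83 × 0.09 = 7.47
Sum = 72.622
72.622 is ≥ 61.5 and < 84 → Proficient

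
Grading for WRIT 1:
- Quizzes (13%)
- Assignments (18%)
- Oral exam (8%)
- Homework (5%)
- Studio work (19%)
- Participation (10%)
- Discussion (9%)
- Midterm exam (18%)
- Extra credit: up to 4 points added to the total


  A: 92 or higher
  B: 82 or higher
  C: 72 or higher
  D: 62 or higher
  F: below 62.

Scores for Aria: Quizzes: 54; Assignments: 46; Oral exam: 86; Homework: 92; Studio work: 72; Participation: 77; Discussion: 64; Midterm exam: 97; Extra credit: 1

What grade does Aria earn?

Weighted total:
  Quizzes 54 × 0.13 = 7.02
  Assignments 46 × 0.18 = 8.28
  Oral exam 86 × 0.08 = 6.88
  Homework 92 × 0.05 = 4.6
  Studio work 72 × 0.19 = 13.68
  Participation 77 × 0.1 = 7.7
  Discussion 64 × 0.09 = 5.76
  Midterm exam 97 × 0.18 = 17.46
Sum = 71.38
Extra credit: 71.38 + 1 = 72.38
72.38 is ≥ 72 and < 82 → C

C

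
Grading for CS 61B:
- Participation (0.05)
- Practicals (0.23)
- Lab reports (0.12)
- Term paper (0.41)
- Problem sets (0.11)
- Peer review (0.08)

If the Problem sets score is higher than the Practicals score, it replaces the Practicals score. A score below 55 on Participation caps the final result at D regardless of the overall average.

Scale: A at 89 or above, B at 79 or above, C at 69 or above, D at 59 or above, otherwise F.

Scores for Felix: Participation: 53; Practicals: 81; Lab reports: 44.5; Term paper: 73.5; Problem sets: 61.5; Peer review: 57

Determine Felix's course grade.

Problem sets (61.5) ≤ Practicals (81), so Practicals stays at 81.
Participation score 53 < 55: minimum not met.
Weighted total:
  Participation 53 × 0.05 = 2.65
  Practicals 81 × 0.23 = 18.63
  Lab reports 44.5 × 0.12 = 5.34
  Term paper 73.5 × 0.41 = 30.135
  Problem sets 61.5 × 0.11 = 6.765
  Peer review 57 × 0.08 = 4.56
Sum = 68.08
68.08 would be D; cap at D applies → D.

D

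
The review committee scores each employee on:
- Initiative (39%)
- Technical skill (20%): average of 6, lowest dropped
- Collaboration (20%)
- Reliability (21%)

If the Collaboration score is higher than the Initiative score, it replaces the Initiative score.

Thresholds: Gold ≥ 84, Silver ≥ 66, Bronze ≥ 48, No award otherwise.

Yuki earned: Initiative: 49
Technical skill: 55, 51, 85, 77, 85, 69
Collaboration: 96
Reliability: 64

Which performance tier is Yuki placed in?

Gold

Technical skill: drop 51 → average of remaining 5 = 371/5 = 74.2
Collaboration (96) > Initiative (49), so Initiative counts as 96.
Weighted total:
  Initiative 96 × 0.39 = 37.44
  Technical skill 74.2 × 0.2 = 14.84
  Collaboration 96 × 0.2 = 19.2
  Reliability 64 × 0.21 = 13.44
Sum = 84.92
84.92 ≥ 84 → Gold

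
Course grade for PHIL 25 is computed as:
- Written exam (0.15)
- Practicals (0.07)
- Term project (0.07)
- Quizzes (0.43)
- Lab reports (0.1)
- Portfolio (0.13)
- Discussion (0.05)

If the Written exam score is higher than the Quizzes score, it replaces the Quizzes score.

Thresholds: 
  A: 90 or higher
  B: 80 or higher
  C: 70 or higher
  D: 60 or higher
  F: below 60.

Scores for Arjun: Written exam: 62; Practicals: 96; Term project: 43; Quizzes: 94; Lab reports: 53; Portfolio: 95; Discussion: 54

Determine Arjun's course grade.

Written exam (62) ≤ Quizzes (94), so Quizzes stays at 94.
Weighted total:
  Written exam 62 × 0.15 = 9.3
  Practicals 96 × 0.07 = 6.72
  Term project 43 × 0.07 = 3.01
  Quizzes 94 × 0.43 = 40.42
  Lab reports 53 × 0.1 = 5.3
  Portfolio 95 × 0.13 = 12.35
  Discussion 54 × 0.05 = 2.7
Sum = 79.8
79.8 is ≥ 70 and < 80 → C

C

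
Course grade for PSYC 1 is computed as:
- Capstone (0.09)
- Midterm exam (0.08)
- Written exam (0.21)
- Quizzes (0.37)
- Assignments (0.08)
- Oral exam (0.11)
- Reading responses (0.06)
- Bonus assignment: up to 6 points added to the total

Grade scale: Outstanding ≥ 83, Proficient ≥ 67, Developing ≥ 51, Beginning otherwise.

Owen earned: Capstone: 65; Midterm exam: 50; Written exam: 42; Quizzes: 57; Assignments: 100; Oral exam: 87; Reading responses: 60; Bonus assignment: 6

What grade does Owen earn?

Weighted total:
  Capstone 65 × 0.09 = 5.85
  Midterm exam 50 × 0.08 = 4
  Written exam 42 × 0.21 = 8.82
  Quizzes 57 × 0.37 = 21.09
  Assignments 100 × 0.08 = 8
  Oral exam 87 × 0.11 = 9.57
  Reading responses 60 × 0.06 = 3.6
Sum = 60.93
Bonus assignment: 60.93 + 6 = 66.93
66.93 is ≥ 51 and < 67 → Developing

Developing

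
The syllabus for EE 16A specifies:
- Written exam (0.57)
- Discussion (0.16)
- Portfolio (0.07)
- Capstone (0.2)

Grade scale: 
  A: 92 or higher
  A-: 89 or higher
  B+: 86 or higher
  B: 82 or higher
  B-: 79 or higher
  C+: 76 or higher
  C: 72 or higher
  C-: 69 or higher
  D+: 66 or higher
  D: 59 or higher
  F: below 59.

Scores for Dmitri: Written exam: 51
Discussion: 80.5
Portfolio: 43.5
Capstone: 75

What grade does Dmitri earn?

D

Weighted total:
  Written exam 51 × 0.57 = 29.07
  Discussion 80.5 × 0.16 = 12.88
  Portfolio 43.5 × 0.07 = 3.045
  Capstone 75 × 0.2 = 15
Sum = 59.995
59.995 is ≥ 59 and < 66 → D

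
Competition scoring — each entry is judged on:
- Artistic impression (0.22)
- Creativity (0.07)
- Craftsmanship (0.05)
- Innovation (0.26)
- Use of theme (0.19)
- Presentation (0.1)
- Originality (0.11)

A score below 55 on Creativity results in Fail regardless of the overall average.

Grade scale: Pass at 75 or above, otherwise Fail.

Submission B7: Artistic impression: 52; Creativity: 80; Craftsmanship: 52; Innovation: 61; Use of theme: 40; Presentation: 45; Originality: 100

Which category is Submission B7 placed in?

Creativity score 80 ≥ 55: minimum met.
Weighted total:
  Artistic impression 52 × 0.22 = 11.44
  Creativity 80 × 0.07 = 5.6
  Craftsmanship 52 × 0.05 = 2.6
  Innovation 61 × 0.26 = 15.86
  Use of theme 40 × 0.19 = 7.6
  Presentation 45 × 0.1 = 4.5
  Originality 100 × 0.11 = 11
Sum = 58.6
58.6 < 75 → Fail

Fail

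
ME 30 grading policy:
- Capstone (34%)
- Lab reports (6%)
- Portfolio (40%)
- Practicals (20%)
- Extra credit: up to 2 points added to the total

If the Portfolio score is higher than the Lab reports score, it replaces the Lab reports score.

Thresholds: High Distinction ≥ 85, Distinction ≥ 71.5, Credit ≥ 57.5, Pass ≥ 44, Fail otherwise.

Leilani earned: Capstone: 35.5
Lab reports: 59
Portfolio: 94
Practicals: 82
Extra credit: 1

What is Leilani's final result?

Distinction

Portfolio (94) > Lab reports (59), so Lab reports counts as 94.
Weighted total:
  Capstone 35.5 × 0.34 = 12.07
  Lab reports 94 × 0.06 = 5.64
  Portfolio 94 × 0.4 = 37.6
  Practicals 82 × 0.2 = 16.4
Sum = 71.71
Extra credit: 71.71 + 1 = 72.71
72.71 is ≥ 71.5 and < 85 → Distinction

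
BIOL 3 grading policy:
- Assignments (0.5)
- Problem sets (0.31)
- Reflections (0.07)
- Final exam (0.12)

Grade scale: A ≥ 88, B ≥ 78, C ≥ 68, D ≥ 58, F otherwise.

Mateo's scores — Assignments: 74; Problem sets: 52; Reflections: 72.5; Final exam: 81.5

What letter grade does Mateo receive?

D

Weighted total:
  Assignments 74 × 0.5 = 37
  Problem sets 52 × 0.31 = 16.12
  Reflections 72.5 × 0.07 = 5.075
  Final exam 81.5 × 0.12 = 9.78
Sum = 67.975
67.975 is ≥ 58 and < 68 → D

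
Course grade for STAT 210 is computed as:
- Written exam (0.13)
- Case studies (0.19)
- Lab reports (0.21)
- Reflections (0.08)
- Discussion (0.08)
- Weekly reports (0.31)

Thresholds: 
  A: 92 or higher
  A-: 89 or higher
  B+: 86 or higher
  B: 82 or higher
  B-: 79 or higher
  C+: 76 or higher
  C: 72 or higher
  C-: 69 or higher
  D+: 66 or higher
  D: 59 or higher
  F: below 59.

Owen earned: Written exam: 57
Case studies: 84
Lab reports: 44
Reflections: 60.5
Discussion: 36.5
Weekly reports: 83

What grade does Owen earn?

Weighted total:
  Written exam 57 × 0.13 = 7.41
  Case studies 84 × 0.19 = 15.96
  Lab reports 44 × 0.21 = 9.24
  Reflections 60.5 × 0.08 = 4.84
  Discussion 36.5 × 0.08 = 2.92
  Weekly reports 83 × 0.31 = 25.73
Sum = 66.1
66.1 is ≥ 66 and < 69 → D+

D+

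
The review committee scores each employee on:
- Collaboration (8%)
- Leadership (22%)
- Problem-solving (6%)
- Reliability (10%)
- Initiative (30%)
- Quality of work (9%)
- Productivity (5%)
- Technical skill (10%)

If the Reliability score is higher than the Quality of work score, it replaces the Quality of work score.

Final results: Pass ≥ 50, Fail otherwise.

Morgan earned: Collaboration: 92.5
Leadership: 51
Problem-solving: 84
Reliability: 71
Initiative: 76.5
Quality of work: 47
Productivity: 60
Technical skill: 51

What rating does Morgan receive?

Reliability (71) > Quality of work (47), so Quality of work counts as 71.
Weighted total:
  Collaboration 92.5 × 0.08 = 7.4
  Leadership 51 × 0.22 = 11.22
  Problem-solving 84 × 0.06 = 5.04
  Reliability 71 × 0.1 = 7.1
  Initiative 76.5 × 0.3 = 22.95
  Quality of work 71 × 0.09 = 6.39
  Productivity 60 × 0.05 = 3
  Technical skill 51 × 0.1 = 5.1
Sum = 68.2
68.2 ≥ 50 → Pass

Pass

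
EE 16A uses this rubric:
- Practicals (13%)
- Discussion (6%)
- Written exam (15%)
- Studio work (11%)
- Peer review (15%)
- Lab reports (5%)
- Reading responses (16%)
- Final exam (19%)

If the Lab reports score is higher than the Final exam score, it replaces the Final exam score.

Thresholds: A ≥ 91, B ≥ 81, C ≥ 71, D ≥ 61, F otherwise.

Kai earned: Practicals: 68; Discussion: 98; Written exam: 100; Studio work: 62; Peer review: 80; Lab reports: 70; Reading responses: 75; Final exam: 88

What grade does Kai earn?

C

Lab reports (70) ≤ Final exam (88), so Final exam stays at 88.
Weighted total:
  Practicals 68 × 0.13 = 8.84
  Discussion 98 × 0.06 = 5.88
  Written exam 100 × 0.15 = 15
  Studio work 62 × 0.11 = 6.82
  Peer review 80 × 0.15 = 12
  Lab reports 70 × 0.05 = 3.5
  Reading responses 75 × 0.16 = 12
  Final exam 88 × 0.19 = 16.72
Sum = 80.76
80.76 is ≥ 71 and < 81 → C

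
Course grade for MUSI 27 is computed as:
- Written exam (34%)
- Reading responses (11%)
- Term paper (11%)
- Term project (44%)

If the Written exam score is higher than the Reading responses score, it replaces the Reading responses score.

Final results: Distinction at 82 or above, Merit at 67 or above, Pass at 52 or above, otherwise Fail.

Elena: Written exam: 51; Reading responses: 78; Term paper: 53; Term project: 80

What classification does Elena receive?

Written exam (51) ≤ Reading responses (78), so Reading responses stays at 78.
Weighted total:
  Written exam 51 × 0.34 = 17.34
  Reading responses 78 × 0.11 = 8.58
  Term paper 53 × 0.11 = 5.83
  Term project 80 × 0.44 = 35.2
Sum = 66.95
66.95 is ≥ 52 and < 67 → Pass

Pass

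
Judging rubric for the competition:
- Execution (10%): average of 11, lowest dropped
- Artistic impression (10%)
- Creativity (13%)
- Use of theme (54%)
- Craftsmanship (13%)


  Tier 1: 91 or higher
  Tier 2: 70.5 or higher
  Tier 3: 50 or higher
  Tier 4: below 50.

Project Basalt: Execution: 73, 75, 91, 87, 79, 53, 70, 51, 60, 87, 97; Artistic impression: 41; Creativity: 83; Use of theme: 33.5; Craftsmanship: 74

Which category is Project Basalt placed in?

Execution: drop 51 → average of remaining 10 = 772/10 = 77.2
Weighted total:
  Execution 77.2 × 0.1 = 7.72
  Artistic impression 41 × 0.1 = 4.1
  Creativity 83 × 0.13 = 10.79
  Use of theme 33.5 × 0.54 = 18.09
  Craftsmanship 74 × 0.13 = 9.62
Sum = 50.32
50.32 is ≥ 50 and < 70.5 → Tier 3

Tier 3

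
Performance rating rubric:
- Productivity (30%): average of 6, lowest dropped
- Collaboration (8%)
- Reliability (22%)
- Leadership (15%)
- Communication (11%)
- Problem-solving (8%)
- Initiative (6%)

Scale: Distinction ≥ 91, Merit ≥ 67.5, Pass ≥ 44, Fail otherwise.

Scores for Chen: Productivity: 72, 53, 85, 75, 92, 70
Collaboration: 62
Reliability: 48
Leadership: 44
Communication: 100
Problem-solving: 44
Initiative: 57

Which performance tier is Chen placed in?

Pass

Productivity: drop 53 → average of remaining 5 = 394/5 = 78.8
Weighted total:
  Productivity 78.8 × 0.3 = 23.64
  Collaboration 62 × 0.08 = 4.96
  Reliability 48 × 0.22 = 10.56
  Leadership 44 × 0.15 = 6.6
  Communication 100 × 0.11 = 11
  Problem-solving 44 × 0.08 = 3.52
  Initiative 57 × 0.06 = 3.42
Sum = 63.7
63.7 is ≥ 44 and < 67.5 → Pass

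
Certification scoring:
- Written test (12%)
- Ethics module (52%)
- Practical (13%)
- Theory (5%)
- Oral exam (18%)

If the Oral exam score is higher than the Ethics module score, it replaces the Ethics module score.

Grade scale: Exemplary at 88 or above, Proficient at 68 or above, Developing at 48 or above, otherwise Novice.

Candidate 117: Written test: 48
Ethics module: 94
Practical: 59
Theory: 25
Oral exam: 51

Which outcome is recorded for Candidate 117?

Proficient

Oral exam (51) ≤ Ethics module (94), so Ethics module stays at 94.
Weighted total:
  Written test 48 × 0.12 = 5.76
  Ethics module 94 × 0.52 = 48.88
  Practical 59 × 0.13 = 7.67
  Theory 25 × 0.05 = 1.25
  Oral exam 51 × 0.18 = 9.18
Sum = 72.74
72.74 is ≥ 68 and < 88 → Proficient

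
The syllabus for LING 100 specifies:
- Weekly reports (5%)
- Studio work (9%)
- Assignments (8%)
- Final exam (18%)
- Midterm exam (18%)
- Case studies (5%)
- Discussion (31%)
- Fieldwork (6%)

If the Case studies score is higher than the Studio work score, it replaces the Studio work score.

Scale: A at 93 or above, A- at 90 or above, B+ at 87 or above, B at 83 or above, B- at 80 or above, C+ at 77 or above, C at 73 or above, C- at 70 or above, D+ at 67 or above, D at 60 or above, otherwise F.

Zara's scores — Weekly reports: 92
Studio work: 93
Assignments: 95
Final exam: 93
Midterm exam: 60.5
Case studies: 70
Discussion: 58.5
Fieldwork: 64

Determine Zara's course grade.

C

Case studies (70) ≤ Studio work (93), so Studio work stays at 93.
Weighted total:
  Weekly reports 92 × 0.05 = 4.6
  Studio work 93 × 0.09 = 8.37
  Assignments 95 × 0.08 = 7.6
  Final exam 93 × 0.18 = 16.74
  Midterm exam 60.5 × 0.18 = 10.89
  Case studies 70 × 0.05 = 3.5
  Discussion 58.5 × 0.31 = 18.135
  Fieldwork 64 × 0.06 = 3.84
Sum = 73.675
73.675 is ≥ 73 and < 77 → C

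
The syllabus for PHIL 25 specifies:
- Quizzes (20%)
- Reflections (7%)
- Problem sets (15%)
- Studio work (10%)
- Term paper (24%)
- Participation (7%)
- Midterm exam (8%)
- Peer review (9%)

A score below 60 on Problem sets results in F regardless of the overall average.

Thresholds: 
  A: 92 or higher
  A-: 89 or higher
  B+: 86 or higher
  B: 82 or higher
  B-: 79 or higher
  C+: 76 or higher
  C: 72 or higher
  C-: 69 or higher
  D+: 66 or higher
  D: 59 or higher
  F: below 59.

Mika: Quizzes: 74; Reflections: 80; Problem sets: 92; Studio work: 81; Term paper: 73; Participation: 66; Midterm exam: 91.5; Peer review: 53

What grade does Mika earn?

Problem sets score 92 ≥ 60: minimum met.
Weighted total:
  Quizzes 74 × 0.2 = 14.8
  Reflections 80 × 0.07 = 5.6
  Problem sets 92 × 0.15 = 13.8
  Studio work 81 × 0.1 = 8.1
  Term paper 73 × 0.24 = 17.52
  Participation 66 × 0.07 = 4.62
  Midterm exam 91.5 × 0.08 = 7.32
  Peer review 53 × 0.09 = 4.77
Sum = 76.53
76.53 is ≥ 76 and < 79 → C+

C+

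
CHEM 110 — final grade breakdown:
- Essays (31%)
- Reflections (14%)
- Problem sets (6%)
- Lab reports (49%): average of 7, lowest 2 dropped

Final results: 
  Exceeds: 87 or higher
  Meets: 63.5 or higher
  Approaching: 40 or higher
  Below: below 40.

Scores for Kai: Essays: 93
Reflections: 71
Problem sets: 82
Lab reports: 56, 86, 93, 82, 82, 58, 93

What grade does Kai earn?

Meets

Lab reports: drop 56, 58 → average of remaining 5 = 436/5 = 87.2
Weighted total:
  Essays 93 × 0.31 = 28.83
  Reflections 71 × 0.14 = 9.94
  Problem sets 82 × 0.06 = 4.92
  Lab reports 87.2 × 0.49 = 42.728
Sum = 86.418
86.418 is ≥ 63.5 and < 87 → Meets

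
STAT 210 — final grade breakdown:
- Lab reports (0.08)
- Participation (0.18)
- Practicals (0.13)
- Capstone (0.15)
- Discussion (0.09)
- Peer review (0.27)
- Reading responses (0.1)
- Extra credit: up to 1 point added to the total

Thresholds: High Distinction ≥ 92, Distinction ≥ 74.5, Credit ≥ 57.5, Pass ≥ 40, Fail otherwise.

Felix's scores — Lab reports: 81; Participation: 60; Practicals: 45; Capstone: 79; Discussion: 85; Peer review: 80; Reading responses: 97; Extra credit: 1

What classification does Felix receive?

Weighted total:
  Lab reports 81 × 0.08 = 6.48
  Participation 60 × 0.18 = 10.8
  Practicals 45 × 0.13 = 5.85
  Capstone 79 × 0.15 = 11.85
  Discussion 85 × 0.09 = 7.65
  Peer review 80 × 0.27 = 21.6
  Reading responses 97 × 0.1 = 9.7
Sum = 73.93
Extra credit: 73.93 + 1 = 74.93
74.93 is ≥ 74.5 and < 92 → Distinction

Distinction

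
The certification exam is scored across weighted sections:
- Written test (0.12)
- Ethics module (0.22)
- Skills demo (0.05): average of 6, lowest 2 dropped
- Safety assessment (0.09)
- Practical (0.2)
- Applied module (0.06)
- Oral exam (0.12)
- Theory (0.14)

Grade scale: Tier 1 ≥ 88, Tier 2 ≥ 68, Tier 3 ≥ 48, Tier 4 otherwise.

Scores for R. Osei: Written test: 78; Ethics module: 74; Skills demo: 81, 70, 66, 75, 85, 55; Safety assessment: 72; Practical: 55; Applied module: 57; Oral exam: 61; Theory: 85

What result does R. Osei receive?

Skills demo: drop 55, 66 → average of remaining 4 = 311/4 = 77.75
Weighted total:
  Written test 78 × 0.12 = 9.36
  Ethics module 74 × 0.22 = 16.28
  Skills demo 77.75 × 0.05 = 3.8875
  Safety assessment 72 × 0.09 = 6.48
  Practical 55 × 0.2 = 11
  Applied module 57 × 0.06 = 3.42
  Oral exam 61 × 0.12 = 7.32
  Theory 85 × 0.14 = 11.9
Sum = 69.6475
69.6475 is ≥ 68 and < 88 → Tier 2

Tier 2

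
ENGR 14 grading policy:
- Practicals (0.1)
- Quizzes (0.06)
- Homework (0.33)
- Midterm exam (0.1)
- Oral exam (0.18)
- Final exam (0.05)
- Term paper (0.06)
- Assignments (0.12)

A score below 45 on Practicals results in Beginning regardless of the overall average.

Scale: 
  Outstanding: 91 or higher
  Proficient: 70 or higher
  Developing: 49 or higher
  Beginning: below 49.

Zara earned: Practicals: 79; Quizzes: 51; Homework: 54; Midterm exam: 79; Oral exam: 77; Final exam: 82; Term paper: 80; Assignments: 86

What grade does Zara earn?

Developing

Practicals score 79 ≥ 45: minimum met.
Weighted total:
  Practicals 79 × 0.1 = 7.9
  Quizzes 51 × 0.06 = 3.06
  Homework 54 × 0.33 = 17.82
  Midterm exam 79 × 0.1 = 7.9
  Oral exam 77 × 0.18 = 13.86
  Final exam 82 × 0.05 = 4.1
  Term paper 80 × 0.06 = 4.8
  Assignments 86 × 0.12 = 10.32
Sum = 69.76
69.76 is ≥ 49 and < 70 → Developing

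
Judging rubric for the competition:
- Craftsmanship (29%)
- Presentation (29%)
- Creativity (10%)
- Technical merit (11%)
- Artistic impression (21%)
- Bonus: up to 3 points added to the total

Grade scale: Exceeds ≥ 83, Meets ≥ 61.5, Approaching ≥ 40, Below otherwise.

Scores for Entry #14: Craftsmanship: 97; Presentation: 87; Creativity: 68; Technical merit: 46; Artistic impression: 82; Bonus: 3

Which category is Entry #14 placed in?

Weighted total:
  Craftsmanship 97 × 0.29 = 28.13
  Presentation 87 × 0.29 = 25.23
  Creativity 68 × 0.1 = 6.8
  Technical merit 46 × 0.11 = 5.06
  Artistic impression 82 × 0.21 = 17.22
Sum = 82.44
Bonus: 82.44 + 3 = 85.44
85.44 ≥ 83 → Exceeds

Exceeds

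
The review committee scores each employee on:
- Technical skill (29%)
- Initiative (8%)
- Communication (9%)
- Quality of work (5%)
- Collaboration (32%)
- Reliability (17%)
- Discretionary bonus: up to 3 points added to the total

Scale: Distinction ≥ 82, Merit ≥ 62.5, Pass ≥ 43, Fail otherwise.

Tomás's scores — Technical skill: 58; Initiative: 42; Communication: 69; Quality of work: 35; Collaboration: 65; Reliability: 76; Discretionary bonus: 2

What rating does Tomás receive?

Weighted total:
  Technical skill 58 × 0.29 = 16.82
  Initiative 42 × 0.08 = 3.36
  Communication 69 × 0.09 = 6.21
  Quality of work 35 × 0.05 = 1.75
  Collaboration 65 × 0.32 = 20.8
  Reliability 76 × 0.17 = 12.92
Sum = 61.86
Discretionary bonus: 61.86 + 2 = 63.86
63.86 is ≥ 62.5 and < 82 → Merit

Merit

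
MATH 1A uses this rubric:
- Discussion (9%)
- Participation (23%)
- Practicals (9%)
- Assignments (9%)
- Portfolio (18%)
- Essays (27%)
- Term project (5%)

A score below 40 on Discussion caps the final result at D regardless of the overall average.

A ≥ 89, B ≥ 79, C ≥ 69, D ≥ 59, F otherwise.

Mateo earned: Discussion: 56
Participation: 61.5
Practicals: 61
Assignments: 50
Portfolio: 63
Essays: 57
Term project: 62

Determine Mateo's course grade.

D

Discussion score 56 ≥ 40: minimum met.
Weighted total:
  Discussion 56 × 0.09 = 5.04
  Participation 61.5 × 0.23 = 14.145
  Practicals 61 × 0.09 = 5.49
  Assignments 50 × 0.09 = 4.5
  Portfolio 63 × 0.18 = 11.34
  Essays 57 × 0.27 = 15.39
  Term project 62 × 0.05 = 3.1
Sum = 59.005
59.005 is ≥ 59 and < 69 → D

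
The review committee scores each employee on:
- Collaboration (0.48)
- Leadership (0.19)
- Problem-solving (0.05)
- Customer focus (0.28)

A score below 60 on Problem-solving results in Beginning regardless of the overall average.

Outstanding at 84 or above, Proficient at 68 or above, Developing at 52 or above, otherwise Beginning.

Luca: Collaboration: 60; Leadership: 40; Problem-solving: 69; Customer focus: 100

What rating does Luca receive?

Developing

Problem-solving score 69 ≥ 60: minimum met.
Weighted total:
  Collaboration 60 × 0.48 = 28.8
  Leadership 40 × 0.19 = 7.6
  Problem-solving 69 × 0.05 = 3.45
  Customer focus 100 × 0.28 = 28
Sum = 67.85
67.85 is ≥ 52 and < 68 → Developing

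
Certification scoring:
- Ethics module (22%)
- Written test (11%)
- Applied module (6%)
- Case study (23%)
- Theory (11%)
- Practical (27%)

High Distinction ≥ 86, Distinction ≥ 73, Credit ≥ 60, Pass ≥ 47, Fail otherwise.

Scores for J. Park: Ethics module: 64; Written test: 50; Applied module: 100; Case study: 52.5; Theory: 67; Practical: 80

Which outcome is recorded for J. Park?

Weighted total:
  Ethics module 64 × 0.22 = 14.08
  Written test 50 × 0.11 = 5.5
  Applied module 100 × 0.06 = 6
  Case study 52.5 × 0.23 = 12.075
  Theory 67 × 0.11 = 7.37
  Practical 80 × 0.27 = 21.6
Sum = 66.625
66.625 is ≥ 60 and < 73 → Credit

Credit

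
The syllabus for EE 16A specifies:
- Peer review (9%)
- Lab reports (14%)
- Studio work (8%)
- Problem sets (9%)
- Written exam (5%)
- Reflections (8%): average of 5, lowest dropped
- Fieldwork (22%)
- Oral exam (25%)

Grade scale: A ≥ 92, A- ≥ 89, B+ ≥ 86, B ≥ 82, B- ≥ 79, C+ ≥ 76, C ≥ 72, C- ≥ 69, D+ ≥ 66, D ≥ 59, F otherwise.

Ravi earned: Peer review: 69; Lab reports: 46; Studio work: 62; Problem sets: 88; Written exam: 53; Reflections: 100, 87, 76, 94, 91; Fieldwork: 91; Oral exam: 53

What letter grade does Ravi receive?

Reflections: drop 76 → average of remaining 4 = 372/4 = 93
Weighted total:
  Peer review 69 × 0.09 = 6.21
  Lab reports 46 × 0.14 = 6.44
  Studio work 62 × 0.08 = 4.96
  Problem sets 88 × 0.09 = 7.92
  Written exam 53 × 0.05 = 2.65
  Reflections 93 × 0.08 = 7.44
  Fieldwork 91 × 0.22 = 20.02
  Oral exam 53 × 0.25 = 13.25
Sum = 68.89
68.89 is ≥ 66 and < 69 → D+

D+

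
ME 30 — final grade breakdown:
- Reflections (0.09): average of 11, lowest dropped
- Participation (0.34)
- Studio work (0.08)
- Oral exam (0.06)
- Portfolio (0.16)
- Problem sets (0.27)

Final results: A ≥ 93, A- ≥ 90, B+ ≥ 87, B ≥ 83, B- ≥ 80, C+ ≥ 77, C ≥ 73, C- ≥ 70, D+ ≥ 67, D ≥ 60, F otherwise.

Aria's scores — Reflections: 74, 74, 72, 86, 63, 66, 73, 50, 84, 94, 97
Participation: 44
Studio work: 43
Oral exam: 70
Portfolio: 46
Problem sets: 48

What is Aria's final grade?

Reflections: drop 50 → average of remaining 10 = 783/10 = 78.3
Weighted total:
  Reflections 78.3 × 0.09 = 7.047
  Participation 44 × 0.34 = 14.96
  Studio work 43 × 0.08 = 3.44
  Oral exam 70 × 0.06 = 4.2
  Portfolio 46 × 0.16 = 7.36
  Problem sets 48 × 0.27 = 12.96
Sum = 49.967
49.967 < 60 → F

F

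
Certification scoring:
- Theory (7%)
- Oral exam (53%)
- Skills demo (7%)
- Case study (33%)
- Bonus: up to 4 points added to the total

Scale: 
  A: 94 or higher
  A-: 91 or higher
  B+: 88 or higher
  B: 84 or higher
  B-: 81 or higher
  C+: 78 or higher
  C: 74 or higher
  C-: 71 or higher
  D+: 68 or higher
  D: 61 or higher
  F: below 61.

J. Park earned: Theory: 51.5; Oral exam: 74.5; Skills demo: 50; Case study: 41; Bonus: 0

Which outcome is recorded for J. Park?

Weighted total:
  Theory 51.5 × 0.07 = 3.605
  Oral exam 74.5 × 0.53 = 39.485
  Skills demo 50 × 0.07 = 3.5
  Case study 41 × 0.33 = 13.53
Sum = 60.12
Bonus: 60.12 + 0 = 60.12
60.12 < 61 → F

F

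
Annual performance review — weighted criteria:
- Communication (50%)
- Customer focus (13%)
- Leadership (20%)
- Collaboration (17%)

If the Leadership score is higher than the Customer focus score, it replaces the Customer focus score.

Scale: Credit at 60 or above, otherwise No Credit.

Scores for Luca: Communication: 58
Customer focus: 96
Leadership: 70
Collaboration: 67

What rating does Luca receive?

Credit

Leadership (70) ≤ Customer focus (96), so Customer focus stays at 96.
Weighted total:
  Communication 58 × 0.5 = 29
  Customer focus 96 × 0.13 = 12.48
  Leadership 70 × 0.2 = 14
  Collaboration 67 × 0.17 = 11.39
Sum = 66.87
66.87 ≥ 60 → Credit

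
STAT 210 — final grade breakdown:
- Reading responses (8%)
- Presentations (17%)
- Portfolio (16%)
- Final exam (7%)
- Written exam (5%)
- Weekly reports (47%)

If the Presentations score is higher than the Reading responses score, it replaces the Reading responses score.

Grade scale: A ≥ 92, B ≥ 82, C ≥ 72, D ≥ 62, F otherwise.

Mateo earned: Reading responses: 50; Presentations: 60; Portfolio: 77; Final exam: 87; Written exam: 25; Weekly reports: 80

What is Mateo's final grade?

C

Presentations (60) > Reading responses (50), so Reading responses counts as 60.
Weighted total:
  Reading responses 60 × 0.08 = 4.8
  Presentations 60 × 0.17 = 10.2
  Portfolio 77 × 0.16 = 12.32
  Final exam 87 × 0.07 = 6.09
  Written exam 25 × 0.05 = 1.25
  Weekly reports 80 × 0.47 = 37.6
Sum = 72.26
72.26 is ≥ 72 and < 82 → C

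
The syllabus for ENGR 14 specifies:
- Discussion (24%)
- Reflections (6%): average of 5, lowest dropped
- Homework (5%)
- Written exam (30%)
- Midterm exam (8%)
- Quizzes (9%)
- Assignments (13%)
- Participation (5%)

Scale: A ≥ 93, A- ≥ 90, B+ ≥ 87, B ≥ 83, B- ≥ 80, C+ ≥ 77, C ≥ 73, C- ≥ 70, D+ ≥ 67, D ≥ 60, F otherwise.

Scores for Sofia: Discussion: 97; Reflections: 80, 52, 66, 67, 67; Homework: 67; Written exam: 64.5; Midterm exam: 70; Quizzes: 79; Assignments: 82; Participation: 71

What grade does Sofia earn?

C+

Reflections: drop 52 → average of remaining 4 = 280/4 = 70
Weighted total:
  Discussion 97 × 0.24 = 23.28
  Reflections 70 × 0.06 = 4.2
  Homework 67 × 0.05 = 3.35
  Written exam 64.5 × 0.3 = 19.35
  Midterm exam 70 × 0.08 = 5.6
  Quizzes 79 × 0.09 = 7.11
  Assignments 82 × 0.13 = 10.66
  Participation 71 × 0.05 = 3.55
Sum = 77.1
77.1 is ≥ 77 and < 80 → C+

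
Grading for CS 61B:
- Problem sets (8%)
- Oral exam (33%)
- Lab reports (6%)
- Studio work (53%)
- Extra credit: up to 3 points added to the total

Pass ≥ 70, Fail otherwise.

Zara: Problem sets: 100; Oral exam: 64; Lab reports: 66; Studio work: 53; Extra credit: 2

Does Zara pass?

Fail

Weighted total:
  Problem sets 100 × 0.08 = 8
  Oral exam 64 × 0.33 = 21.12
  Lab reports 66 × 0.06 = 3.96
  Studio work 53 × 0.53 = 28.09
Sum = 61.17
Extra credit: 61.17 + 2 = 63.17
63.17 < 70 → Fail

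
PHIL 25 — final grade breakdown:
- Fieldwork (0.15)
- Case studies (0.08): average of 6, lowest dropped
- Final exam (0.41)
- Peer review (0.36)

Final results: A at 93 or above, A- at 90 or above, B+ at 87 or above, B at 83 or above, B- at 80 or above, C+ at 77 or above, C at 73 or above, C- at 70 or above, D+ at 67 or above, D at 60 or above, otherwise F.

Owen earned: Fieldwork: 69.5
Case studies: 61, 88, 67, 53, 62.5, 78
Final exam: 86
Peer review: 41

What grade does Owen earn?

Case studies: drop 53 → average of remaining 5 = 356.5/5 = 71.3
Weighted total:
  Fieldwork 69.5 × 0.15 = 10.425
  Case studies 71.3 × 0.08 = 5.704
  Final exam 86 × 0.41 = 35.26
  Peer review 41 × 0.36 = 14.76
Sum = 66.149
66.149 is ≥ 60 and < 67 → D

D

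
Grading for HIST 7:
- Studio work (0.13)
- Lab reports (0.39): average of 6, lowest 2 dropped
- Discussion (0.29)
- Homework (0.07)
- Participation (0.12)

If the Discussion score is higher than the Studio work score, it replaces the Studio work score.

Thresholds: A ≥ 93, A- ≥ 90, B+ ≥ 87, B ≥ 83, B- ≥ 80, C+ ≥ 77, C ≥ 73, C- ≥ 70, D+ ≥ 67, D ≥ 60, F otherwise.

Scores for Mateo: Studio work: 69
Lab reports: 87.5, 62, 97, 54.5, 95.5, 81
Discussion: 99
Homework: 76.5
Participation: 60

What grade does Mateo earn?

Lab reports: drop 54.5, 62 → average of remaining 4 = 361/4 = 90.25
Discussion (99) > Studio work (69), so Studio work counts as 99.
Weighted total:
  Studio work 99 × 0.13 = 12.87
  Lab reports 90.25 × 0.39 = 35.1975
  Discussion 99 × 0.29 = 28.71
  Homework 76.5 × 0.07 = 5.355
  Participation 60 × 0.12 = 7.2
Sum = 89.3325
89.3325 is ≥ 87 and < 90 → B+

B+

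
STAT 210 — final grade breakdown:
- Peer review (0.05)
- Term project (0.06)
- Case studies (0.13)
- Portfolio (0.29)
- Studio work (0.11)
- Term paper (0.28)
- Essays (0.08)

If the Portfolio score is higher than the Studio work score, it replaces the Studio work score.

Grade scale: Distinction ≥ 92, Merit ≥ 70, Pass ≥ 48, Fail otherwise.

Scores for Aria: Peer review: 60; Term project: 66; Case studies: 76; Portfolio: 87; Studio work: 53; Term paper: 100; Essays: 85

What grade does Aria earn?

Merit

Portfolio (87) > Studio work (53), so Studio work counts as 87.
Weighted total:
  Peer review 60 × 0.05 = 3
  Term project 66 × 0.06 = 3.96
  Case studies 76 × 0.13 = 9.88
  Portfolio 87 × 0.29 = 25.23
  Studio work 87 × 0.11 = 9.57
  Term paper 100 × 0.28 = 28
  Essays 85 × 0.08 = 6.8
Sum = 86.44
86.44 is ≥ 70 and < 92 → Merit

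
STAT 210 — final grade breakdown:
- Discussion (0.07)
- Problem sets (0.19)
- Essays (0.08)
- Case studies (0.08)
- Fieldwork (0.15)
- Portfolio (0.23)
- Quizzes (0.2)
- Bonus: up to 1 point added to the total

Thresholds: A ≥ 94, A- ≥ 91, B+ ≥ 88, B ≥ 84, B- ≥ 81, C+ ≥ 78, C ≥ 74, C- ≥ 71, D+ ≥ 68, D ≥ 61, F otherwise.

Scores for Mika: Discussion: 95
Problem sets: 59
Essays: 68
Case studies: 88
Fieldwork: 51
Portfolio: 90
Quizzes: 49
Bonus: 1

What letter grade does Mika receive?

Weighted total:
  Discussion 95 × 0.07 = 6.65
  Problem sets 59 × 0.19 = 11.21
  Essays 68 × 0.08 = 5.44
  Case studies 88 × 0.08 = 7.04
  Fieldwork 51 × 0.15 = 7.65
  Portfolio 90 × 0.23 = 20.7
  Quizzes 49 × 0.2 = 9.8
Sum = 68.49
Bonus: 68.49 + 1 = 69.49
69.49 is ≥ 68 and < 71 → D+

D+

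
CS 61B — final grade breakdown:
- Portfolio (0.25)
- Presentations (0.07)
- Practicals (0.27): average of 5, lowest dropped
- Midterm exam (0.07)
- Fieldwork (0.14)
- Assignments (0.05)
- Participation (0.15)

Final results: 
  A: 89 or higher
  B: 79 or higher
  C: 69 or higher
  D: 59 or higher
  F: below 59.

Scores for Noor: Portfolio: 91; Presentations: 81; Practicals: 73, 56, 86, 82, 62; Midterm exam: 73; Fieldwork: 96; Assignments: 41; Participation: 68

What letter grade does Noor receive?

Practicals: drop 56 → average of remaining 4 = 303/4 = 75.75
Weighted total:
  Portfolio 91 × 0.25 = 22.75
  Presentations 81 × 0.07 = 5.67
  Practicals 75.75 × 0.27 = 20.4525
  Midterm exam 73 × 0.07 = 5.11
  Fieldwork 96 × 0.14 = 13.44
  Assignments 41 × 0.05 = 2.05
  Participation 68 × 0.15 = 10.2
Sum = 79.6725
79.6725 is ≥ 79 and < 89 → B

B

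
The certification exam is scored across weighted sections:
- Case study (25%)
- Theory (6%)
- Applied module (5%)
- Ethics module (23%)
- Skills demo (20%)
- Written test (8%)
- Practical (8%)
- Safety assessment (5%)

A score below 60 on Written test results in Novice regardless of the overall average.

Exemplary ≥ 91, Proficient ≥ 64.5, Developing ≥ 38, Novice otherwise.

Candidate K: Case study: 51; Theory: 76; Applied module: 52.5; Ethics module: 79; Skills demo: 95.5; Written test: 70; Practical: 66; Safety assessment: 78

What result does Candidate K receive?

Written test score 70 ≥ 60: minimum met.
Weighted total:
  Case study 51 × 0.25 = 12.75
  Theory 76 × 0.06 = 4.56
  Applied module 52.5 × 0.05 = 2.625
  Ethics module 79 × 0.23 = 18.17
  Skills demo 95.5 × 0.2 = 19.1
  Written test 70 × 0.08 = 5.6
  Practical 66 × 0.08 = 5.28
  Safety assessment 78 × 0.05 = 3.9
Sum = 71.985
71.985 is ≥ 64.5 and < 91 → Proficient

Proficient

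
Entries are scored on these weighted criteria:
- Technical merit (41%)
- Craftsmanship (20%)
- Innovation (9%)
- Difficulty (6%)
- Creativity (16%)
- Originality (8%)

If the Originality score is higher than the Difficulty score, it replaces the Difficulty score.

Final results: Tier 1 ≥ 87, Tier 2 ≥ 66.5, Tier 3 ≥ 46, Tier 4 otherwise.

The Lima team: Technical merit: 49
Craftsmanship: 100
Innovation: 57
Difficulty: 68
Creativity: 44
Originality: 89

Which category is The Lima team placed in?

Tier 3

Originality (89) > Difficulty (68), so Difficulty counts as 89.
Weighted total:
  Technical merit 49 × 0.41 = 20.09
  Craftsmanship 100 × 0.2 = 20
  Innovation 57 × 0.09 = 5.13
  Difficulty 89 × 0.06 = 5.34
  Creativity 44 × 0.16 = 7.04
  Originality 89 × 0.08 = 7.12
Sum = 64.72
64.72 is ≥ 46 and < 66.5 → Tier 3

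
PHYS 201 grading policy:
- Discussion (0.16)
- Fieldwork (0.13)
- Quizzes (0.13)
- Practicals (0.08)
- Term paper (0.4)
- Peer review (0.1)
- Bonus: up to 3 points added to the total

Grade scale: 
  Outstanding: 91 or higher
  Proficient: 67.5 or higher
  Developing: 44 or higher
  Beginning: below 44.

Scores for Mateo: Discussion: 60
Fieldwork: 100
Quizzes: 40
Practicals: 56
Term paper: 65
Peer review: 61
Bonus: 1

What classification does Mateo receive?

Weighted total:
  Discussion 60 × 0.16 = 9.6
  Fieldwork 100 × 0.13 = 13
  Quizzes 40 × 0.13 = 5.2
  Practicals 56 × 0.08 = 4.48
  Term paper 65 × 0.4 = 26
  Peer review 61 × 0.1 = 6.1
Sum = 64.38
Bonus: 64.38 + 1 = 65.38
65.38 is ≥ 44 and < 67.5 → Developing

Developing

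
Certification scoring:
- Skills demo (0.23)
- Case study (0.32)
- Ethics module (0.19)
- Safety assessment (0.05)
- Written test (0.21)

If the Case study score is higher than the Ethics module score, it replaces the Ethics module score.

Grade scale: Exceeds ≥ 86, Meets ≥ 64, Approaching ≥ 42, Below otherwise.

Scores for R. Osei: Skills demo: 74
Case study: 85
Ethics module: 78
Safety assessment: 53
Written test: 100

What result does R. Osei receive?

Meets

Case study (85) > Ethics module (78), so Ethics module counts as 85.
Weighted total:
  Skills demo 74 × 0.23 = 17.02
  Case study 85 × 0.32 = 27.2
  Ethics module 85 × 0.19 = 16.15
  Safety assessment 53 × 0.05 = 2.65
  Written test 100 × 0.21 = 21
Sum = 84.02
84.02 is ≥ 64 and < 86 → Meets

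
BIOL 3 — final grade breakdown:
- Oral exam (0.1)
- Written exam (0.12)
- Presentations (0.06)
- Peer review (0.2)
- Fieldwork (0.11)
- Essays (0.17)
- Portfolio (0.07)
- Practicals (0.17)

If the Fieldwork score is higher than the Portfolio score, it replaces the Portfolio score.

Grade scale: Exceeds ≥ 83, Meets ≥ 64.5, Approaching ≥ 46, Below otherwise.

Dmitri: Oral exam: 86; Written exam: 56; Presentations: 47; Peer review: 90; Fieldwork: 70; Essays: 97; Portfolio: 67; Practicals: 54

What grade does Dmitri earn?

Meets

Fieldwork (70) > Portfolio (67), so Portfolio counts as 70.
Weighted total:
  Oral exam 86 × 0.1 = 8.6
  Written exam 56 × 0.12 = 6.72
  Presentations 47 × 0.06 = 2.82
  Peer review 90 × 0.2 = 18
  Fieldwork 70 × 0.11 = 7.7
  Essays 97 × 0.17 = 16.49
  Portfolio 70 × 0.07 = 4.9
  Practicals 54 × 0.17 = 9.18
Sum = 74.41
74.41 is ≥ 64.5 and < 83 → Meets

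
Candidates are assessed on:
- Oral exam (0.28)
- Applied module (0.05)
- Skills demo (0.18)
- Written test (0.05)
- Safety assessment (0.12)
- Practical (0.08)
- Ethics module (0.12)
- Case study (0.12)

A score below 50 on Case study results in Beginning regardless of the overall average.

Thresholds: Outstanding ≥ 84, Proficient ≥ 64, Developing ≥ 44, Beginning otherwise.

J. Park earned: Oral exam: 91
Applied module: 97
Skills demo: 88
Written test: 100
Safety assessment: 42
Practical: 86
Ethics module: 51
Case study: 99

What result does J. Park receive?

Case study score 99 ≥ 50: minimum met.
Weighted total:
  Oral exam 91 × 0.28 = 25.48
  Applied module 97 × 0.05 = 4.85
  Skills demo 88 × 0.18 = 15.84
  Written test 100 × 0.05 = 5
  Safety assessment 42 × 0.12 = 5.04
  Practical 86 × 0.08 = 6.88
  Ethics module 51 × 0.12 = 6.12
  Case study 99 × 0.12 = 11.88
Sum = 81.09
81.09 is ≥ 64 and < 84 → Proficient

Proficient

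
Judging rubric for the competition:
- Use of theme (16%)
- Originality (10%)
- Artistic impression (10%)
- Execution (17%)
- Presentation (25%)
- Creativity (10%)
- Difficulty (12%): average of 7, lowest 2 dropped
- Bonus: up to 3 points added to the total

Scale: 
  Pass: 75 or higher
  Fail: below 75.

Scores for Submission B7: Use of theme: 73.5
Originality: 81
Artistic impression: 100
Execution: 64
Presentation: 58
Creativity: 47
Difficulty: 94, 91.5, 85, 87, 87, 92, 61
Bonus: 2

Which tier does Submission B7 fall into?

Difficulty: drop 61, 85 → average of remaining 5 = 451.5/5 = 90.3
Weighted total:
  Use of theme 73.5 × 0.16 = 11.76
  Originality 81 × 0.1 = 8.1
  Artistic impression 100 × 0.1 = 10
  Execution 64 × 0.17 = 10.88
  Presentation 58 × 0.25 = 14.5
  Creativity 47 × 0.1 = 4.7
  Difficulty 90.3 × 0.12 = 10.836
Sum = 70.776
Bonus: 70.776 + 2 = 72.776
72.776 < 75 → Fail

Fail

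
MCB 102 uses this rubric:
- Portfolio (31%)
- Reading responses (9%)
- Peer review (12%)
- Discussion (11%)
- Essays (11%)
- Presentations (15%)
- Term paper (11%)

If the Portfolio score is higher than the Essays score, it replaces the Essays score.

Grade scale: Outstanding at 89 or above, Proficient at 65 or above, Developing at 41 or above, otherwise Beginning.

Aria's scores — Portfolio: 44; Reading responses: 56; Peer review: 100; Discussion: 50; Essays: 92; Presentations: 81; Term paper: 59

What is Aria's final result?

Developing

Portfolio (44) ≤ Essays (92), so Essays stays at 92.
Weighted total:
  Portfolio 44 × 0.31 = 13.64
  Reading responses 56 × 0.09 = 5.04
  Peer review 100 × 0.12 = 12
  Discussion 50 × 0.11 = 5.5
  Essays 92 × 0.11 = 10.12
  Presentations 81 × 0.15 = 12.15
  Term paper 59 × 0.11 = 6.49
Sum = 64.94
64.94 is ≥ 41 and < 65 → Developing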